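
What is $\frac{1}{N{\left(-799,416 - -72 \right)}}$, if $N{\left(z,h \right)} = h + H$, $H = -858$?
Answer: $- \frac{1}{370} \approx -0.0027027$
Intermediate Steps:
$N{\left(z,h \right)} = -858 + h$ ($N{\left(z,h \right)} = h - 858 = -858 + h$)
$\frac{1}{N{\left(-799,416 - -72 \right)}} = \frac{1}{-858 + \left(416 - -72\right)} = \frac{1}{-858 + \left(416 + 72\right)} = \frac{1}{-858 + 488} = \frac{1}{-370} = - \frac{1}{370}$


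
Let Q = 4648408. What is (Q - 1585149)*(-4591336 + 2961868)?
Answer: -4991482516212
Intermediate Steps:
(Q - 1585149)*(-4591336 + 2961868) = (4648408 - 1585149)*(-4591336 + 2961868) = 3063259*(-1629468) = -4991482516212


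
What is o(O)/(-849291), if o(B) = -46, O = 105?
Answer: 46/849291 ≈ 5.4163e-5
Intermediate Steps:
o(O)/(-849291) = -46/(-849291) = -46*(-1/849291) = 46/849291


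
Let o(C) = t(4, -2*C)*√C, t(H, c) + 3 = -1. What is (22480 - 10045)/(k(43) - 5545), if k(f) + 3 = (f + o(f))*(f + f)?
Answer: 3834125/277658 - 356470*√43/138829 ≈ -3.0287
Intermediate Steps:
t(H, c) = -4 (t(H, c) = -3 - 1 = -4)
o(C) = -4*√C
k(f) = -3 + 2*f*(f - 4*√f) (k(f) = -3 + (f - 4*√f)*(f + f) = -3 + (f - 4*√f)*(2*f) = -3 + 2*f*(f - 4*√f))
(22480 - 10045)/(k(43) - 5545) = (22480 - 10045)/((-3 - 344*√43 + 2*43²) - 5545) = 12435/((-3 - 344*√43 + 2*1849) - 5545) = 12435/((-3 - 344*√43 + 3698) - 5545) = 12435/((3695 - 344*√43) - 5545) = 12435/(-1850 - 344*√43)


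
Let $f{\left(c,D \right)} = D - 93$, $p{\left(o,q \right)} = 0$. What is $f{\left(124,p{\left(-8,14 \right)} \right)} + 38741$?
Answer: $38648$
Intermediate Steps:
$f{\left(c,D \right)} = -93 + D$ ($f{\left(c,D \right)} = D - 93 = -93 + D$)
$f{\left(124,p{\left(-8,14 \right)} \right)} + 38741 = \left(-93 + 0\right) + 38741 = -93 + 38741 = 38648$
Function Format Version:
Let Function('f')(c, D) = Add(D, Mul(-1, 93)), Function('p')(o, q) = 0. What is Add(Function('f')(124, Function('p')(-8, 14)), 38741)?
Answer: 38648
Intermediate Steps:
Function('f')(c, D) = Add(-93, D) (Function('f')(c, D) = Add(D, -93) = Add(-93, D))
Add(Function('f')(124, Function('p')(-8, 14)), 38741) = Add(Add(-93, 0), 38741) = Add(-93, 38741) = 38648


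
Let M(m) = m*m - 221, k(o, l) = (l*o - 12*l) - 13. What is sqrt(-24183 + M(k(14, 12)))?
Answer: I*sqrt(24283) ≈ 155.83*I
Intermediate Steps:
k(o, l) = -13 - 12*l + l*o (k(o, l) = (-12*l + l*o) - 13 = -13 - 12*l + l*o)
M(m) = -221 + m**2 (M(m) = m**2 - 221 = -221 + m**2)
sqrt(-24183 + M(k(14, 12))) = sqrt(-24183 + (-221 + (-13 - 12*12 + 12*14)**2)) = sqrt(-24183 + (-221 + (-13 - 144 + 168)**2)) = sqrt(-24183 + (-221 + 11**2)) = sqrt(-24183 + (-221 + 121)) = sqrt(-24183 - 100) = sqrt(-24283) = I*sqrt(24283)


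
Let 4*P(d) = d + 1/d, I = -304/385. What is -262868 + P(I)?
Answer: -123064523521/468160 ≈ -2.6287e+5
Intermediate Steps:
I = -304/385 (I = -304*1/385 = -304/385 ≈ -0.78961)
P(d) = d/4 + 1/(4*d) (P(d) = (d + 1/d)/4 = d/4 + 1/(4*d))
-262868 + P(I) = -262868 + (1 + (-304/385)²)/(4*(-304/385)) = -262868 + (¼)*(-385/304)*(1 + 92416/148225) = -262868 + (¼)*(-385/304)*(240641/148225) = -262868 - 240641/468160 = -123064523521/468160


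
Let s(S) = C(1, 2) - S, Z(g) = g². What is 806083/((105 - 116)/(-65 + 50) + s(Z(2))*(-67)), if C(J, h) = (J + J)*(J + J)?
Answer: 12091245/11 ≈ 1.0992e+6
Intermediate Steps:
C(J, h) = 4*J² (C(J, h) = (2*J)*(2*J) = 4*J²)
s(S) = 4 - S (s(S) = 4*1² - S = 4*1 - S = 4 - S)
806083/((105 - 116)/(-65 + 50) + s(Z(2))*(-67)) = 806083/((105 - 116)/(-65 + 50) + (4 - 1*2²)*(-67)) = 806083/(-11/(-15) + (4 - 1*4)*(-67)) = 806083/(-11*(-1/15) + (4 - 4)*(-67)) = 806083/(11/15 + 0*(-67)) = 806083/(11/15 + 0) = 806083/(11/15) = 806083*(15/11) = 12091245/11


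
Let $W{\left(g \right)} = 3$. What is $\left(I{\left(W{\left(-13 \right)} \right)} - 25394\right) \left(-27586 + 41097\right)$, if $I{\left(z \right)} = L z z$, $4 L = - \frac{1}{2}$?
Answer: $- \frac{2744908271}{8} \approx -3.4311 \cdot 10^{8}$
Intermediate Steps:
$L = - \frac{1}{8}$ ($L = \frac{\left(-1\right) \frac{1}{2}}{4} = \frac{1}{4} \left(- \frac{1}{2}\right) = - \frac{1}{8} \approx -0.125$)
$I{\left(z \right)} = - \frac{z^{2}}{8}$ ($I{\left(z \right)} = - \frac{z}{8} z = - \frac{z^{2}}{8}$)
$\left(I{\left(W{\left(-13 \right)} \right)} - 25394\right) \left(-27586 + 41097\right) = \left(- \frac{3^{2}}{8} - 25394\right) \left(-27586 + 41097\right) = \left(\left(- \frac{1}{8}\right) 9 - 25394\right) 13511 = \left(- \frac{9}{8} - 25394\right) 13511 = \left(- \frac{203161}{8}\right) 13511 = - \frac{2744908271}{8}$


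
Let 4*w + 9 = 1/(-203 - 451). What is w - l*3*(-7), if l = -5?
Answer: -280567/2616 ≈ -107.25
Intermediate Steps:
w = -5887/2616 (w = -9/4 + 1/(4*(-203 - 451)) = -9/4 + (1/4)/(-654) = -9/4 + (1/4)*(-1/654) = -9/4 - 1/2616 = -5887/2616 ≈ -2.2504)
w - l*3*(-7) = -5887/2616 - (-5*3)*(-7) = -5887/2616 - (-15)*(-7) = -5887/2616 - 1*105 = -5887/2616 - 105 = -280567/2616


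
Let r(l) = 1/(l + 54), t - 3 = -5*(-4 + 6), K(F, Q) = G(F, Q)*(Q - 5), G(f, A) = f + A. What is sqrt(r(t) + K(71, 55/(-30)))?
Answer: I*sqrt(37584443)/282 ≈ 21.74*I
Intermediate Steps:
G(f, A) = A + f
K(F, Q) = (-5 + Q)*(F + Q) (K(F, Q) = (Q + F)*(Q - 5) = (F + Q)*(-5 + Q) = (-5 + Q)*(F + Q))
t = -7 (t = 3 - 5*(-4 + 6) = 3 - 5*2 = 3 - 10 = -7)
r(l) = 1/(54 + l)
sqrt(r(t) + K(71, 55/(-30))) = sqrt(1/(54 - 7) + (-5 + 55/(-30))*(71 + 55/(-30))) = sqrt(1/47 + (-5 + 55*(-1/30))*(71 + 55*(-1/30))) = sqrt(1/47 + (-5 - 11/6)*(71 - 11/6)) = sqrt(1/47 - 41/6*415/6) = sqrt(1/47 - 17015/36) = sqrt(-799669/1692) = I*sqrt(37584443)/282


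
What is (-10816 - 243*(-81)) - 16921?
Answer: -8054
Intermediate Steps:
(-10816 - 243*(-81)) - 16921 = (-10816 + 19683) - 16921 = 8867 - 16921 = -8054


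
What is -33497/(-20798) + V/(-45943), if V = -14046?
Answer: 1831081379/955522514 ≈ 1.9163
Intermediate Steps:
-33497/(-20798) + V/(-45943) = -33497/(-20798) - 14046/(-45943) = -33497*(-1/20798) - 14046*(-1/45943) = 33497/20798 + 14046/45943 = 1831081379/955522514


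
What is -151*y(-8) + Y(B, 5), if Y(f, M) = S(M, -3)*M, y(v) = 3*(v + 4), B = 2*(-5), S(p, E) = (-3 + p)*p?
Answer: 1862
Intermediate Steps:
S(p, E) = p*(-3 + p)
B = -10
y(v) = 12 + 3*v (y(v) = 3*(4 + v) = 12 + 3*v)
Y(f, M) = M**2*(-3 + M) (Y(f, M) = (M*(-3 + M))*M = M**2*(-3 + M))
-151*y(-8) + Y(B, 5) = -151*(12 + 3*(-8)) + 5**2*(-3 + 5) = -151*(12 - 24) + 25*2 = -151*(-12) + 50 = 1812 + 50 = 1862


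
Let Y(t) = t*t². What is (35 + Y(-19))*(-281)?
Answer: 1917544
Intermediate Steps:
Y(t) = t³
(35 + Y(-19))*(-281) = (35 + (-19)³)*(-281) = (35 - 6859)*(-281) = -6824*(-281) = 1917544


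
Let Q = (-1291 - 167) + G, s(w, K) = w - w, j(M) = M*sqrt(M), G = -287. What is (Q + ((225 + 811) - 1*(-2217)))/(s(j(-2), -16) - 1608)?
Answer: -377/402 ≈ -0.93781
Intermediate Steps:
j(M) = M**(3/2)
s(w, K) = 0
Q = -1745 (Q = (-1291 - 167) - 287 = -1458 - 287 = -1745)
(Q + ((225 + 811) - 1*(-2217)))/(s(j(-2), -16) - 1608) = (-1745 + ((225 + 811) - 1*(-2217)))/(0 - 1608) = (-1745 + (1036 + 2217))/(-1608) = (-1745 + 3253)*(-1/1608) = 1508*(-1/1608) = -377/402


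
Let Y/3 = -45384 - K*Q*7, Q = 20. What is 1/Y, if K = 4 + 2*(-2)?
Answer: -1/136152 ≈ -7.3447e-6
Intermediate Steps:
K = 0 (K = 4 - 4 = 0)
Y = -136152 (Y = 3*(-45384 - 0*20*7) = 3*(-45384 - 0*7) = 3*(-45384 - 1*0) = 3*(-45384 + 0) = 3*(-45384) = -136152)
1/Y = 1/(-136152) = -1/136152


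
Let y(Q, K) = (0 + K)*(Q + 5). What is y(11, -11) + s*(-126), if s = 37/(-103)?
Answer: -13466/103 ≈ -130.74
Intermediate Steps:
y(Q, K) = K*(5 + Q)
s = -37/103 (s = 37*(-1/103) = -37/103 ≈ -0.35922)
y(11, -11) + s*(-126) = -11*(5 + 11) - 37/103*(-126) = -11*16 + 4662/103 = -176 + 4662/103 = -13466/103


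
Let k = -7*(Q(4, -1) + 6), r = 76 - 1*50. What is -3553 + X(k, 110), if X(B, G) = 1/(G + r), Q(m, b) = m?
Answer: -483207/136 ≈ -3553.0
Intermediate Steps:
r = 26 (r = 76 - 50 = 26)
k = -70 (k = -7*(4 + 6) = -7*10 = -70)
X(B, G) = 1/(26 + G) (X(B, G) = 1/(G + 26) = 1/(26 + G))
-3553 + X(k, 110) = -3553 + 1/(26 + 110) = -3553 + 1/136 = -483207/136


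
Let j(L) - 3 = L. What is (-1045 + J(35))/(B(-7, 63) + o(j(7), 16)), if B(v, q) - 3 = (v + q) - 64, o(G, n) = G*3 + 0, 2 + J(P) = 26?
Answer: -1021/25 ≈ -40.840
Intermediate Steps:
J(P) = 24 (J(P) = -2 + 26 = 24)
j(L) = 3 + L
o(G, n) = 3*G (o(G, n) = 3*G + 0 = 3*G)
B(v, q) = -61 + q + v (B(v, q) = 3 + ((v + q) - 64) = 3 + ((q + v) - 64) = 3 + (-64 + q + v) = -61 + q + v)
(-1045 + J(35))/(B(-7, 63) + o(j(7), 16)) = (-1045 + 24)/((-61 + 63 - 7) + 3*(3 + 7)) = -1021/(-5 + 3*10) = -1021/(-5 + 30) = -1021/25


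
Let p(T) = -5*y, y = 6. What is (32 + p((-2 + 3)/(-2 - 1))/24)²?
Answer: 15129/16 ≈ 945.56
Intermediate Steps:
p(T) = -30 (p(T) = -5*6 = -30)
(32 + p((-2 + 3)/(-2 - 1))/24)² = (32 - 30/24)² = (32 - 30*1/24)² = (32 - 5/4)² = (123/4)² = 15129/16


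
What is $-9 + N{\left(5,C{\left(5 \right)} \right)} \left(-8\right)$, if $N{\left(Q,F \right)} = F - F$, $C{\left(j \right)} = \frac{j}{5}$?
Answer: $-9$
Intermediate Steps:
$C{\left(j \right)} = \frac{j}{5}$ ($C{\left(j \right)} = j \frac{1}{5} = \frac{j}{5}$)
$N{\left(Q,F \right)} = 0$
$-9 + N{\left(5,C{\left(5 \right)} \right)} \left(-8\right) = -9 + 0 \left(-8\right) = -9 + 0 = -9$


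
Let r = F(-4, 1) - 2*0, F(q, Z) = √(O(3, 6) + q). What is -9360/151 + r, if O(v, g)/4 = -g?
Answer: -9360/151 + 2*I*√7 ≈ -61.987 + 5.2915*I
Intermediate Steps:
O(v, g) = -4*g (O(v, g) = 4*(-g) = -4*g)
F(q, Z) = √(-24 + q) (F(q, Z) = √(-4*6 + q) = √(-24 + q))
r = 2*I*√7 (r = √(-24 - 4) - 2*0 = √(-28) + 0 = 2*I*√7 + 0 = 2*I*√7 ≈ 5.2915*I)
-9360/151 + r = -9360/151 + 2*I*√7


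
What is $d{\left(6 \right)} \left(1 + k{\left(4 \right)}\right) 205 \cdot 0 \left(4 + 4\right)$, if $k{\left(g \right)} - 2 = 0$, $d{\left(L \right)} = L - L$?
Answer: $0$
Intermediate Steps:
$d{\left(L \right)} = 0$
$k{\left(g \right)} = 2$ ($k{\left(g \right)} = 2 + 0 = 2$)
$d{\left(6 \right)} \left(1 + k{\left(4 \right)}\right) 205 \cdot 0 \left(4 + 4\right) = 0 \left(1 + 2\right) 205 \cdot 0 \left(4 + 4\right) = 0 \cdot 3 \cdot 205 \cdot 0 \cdot 8 = 0 \cdot 205 \cdot 0 = 0 \cdot 0 = 0$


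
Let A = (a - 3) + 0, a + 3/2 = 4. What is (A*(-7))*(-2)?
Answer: -7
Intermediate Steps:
a = 5/2 (a = -3/2 + 4 = 5/2 ≈ 2.5000)
A = -1/2 (A = (5/2 - 3) + 0 = -1/2 + 0 = -1/2 ≈ -0.50000)
(A*(-7))*(-2) = -1/2*(-7)*(-2) = (7/2)*(-2) = -7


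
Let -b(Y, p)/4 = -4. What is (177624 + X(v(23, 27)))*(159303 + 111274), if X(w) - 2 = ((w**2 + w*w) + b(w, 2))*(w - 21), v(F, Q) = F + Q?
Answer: 87420722930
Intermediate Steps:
b(Y, p) = 16 (b(Y, p) = -4*(-4) = 16)
X(w) = 2 + (-21 + w)*(16 + 2*w**2) (X(w) = 2 + ((w**2 + w*w) + 16)*(w - 21) = 2 + ((w**2 + w**2) + 16)*(-21 + w) = 2 + (2*w**2 + 16)*(-21 + w) = 2 + (16 + 2*w**2)*(-21 + w) = 2 + (-21 + w)*(16 + 2*w**2))
(177624 + X(v(23, 27)))*(159303 + 111274) = (177624 + (-334 - 42*(23 + 27)**2 + 2*(23 + 27)**3 + 16*(23 + 27)))*(159303 + 111274) = (177624 + (-334 - 42*50**2 + 2*50**3 + 16*50))*270577 = (177624 + (-334 - 42*2500 + 2*125000 + 800))*270577 = (177624 + (-334 - 105000 + 250000 + 800))*270577 = (177624 + 145466)*270577 = 323090*270577 = 87420722930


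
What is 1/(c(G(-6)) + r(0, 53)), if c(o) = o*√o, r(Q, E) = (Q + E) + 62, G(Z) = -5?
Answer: 23/2670 + I*√5/2670 ≈ 0.0086142 + 0.00083748*I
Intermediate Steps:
r(Q, E) = 62 + E + Q (r(Q, E) = (E + Q) + 62 = 62 + E + Q)
c(o) = o^(3/2)
1/(c(G(-6)) + r(0, 53)) = 1/((-5)^(3/2) + (62 + 53 + 0)) = 1/(-5*I*√5 + 115) = 1/(115 - 5*I*√5)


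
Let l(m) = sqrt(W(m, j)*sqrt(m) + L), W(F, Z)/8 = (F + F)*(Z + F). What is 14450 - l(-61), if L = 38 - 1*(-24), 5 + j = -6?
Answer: 14450 - sqrt(62 + 70272*I*sqrt(61)) ≈ 13926.0 - 523.82*I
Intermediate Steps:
j = -11 (j = -5 - 6 = -11)
L = 62 (L = 38 + 24 = 62)
W(F, Z) = 16*F*(F + Z) (W(F, Z) = 8*((F + F)*(Z + F)) = 8*((2*F)*(F + Z)) = 8*(2*F*(F + Z)) = 16*F*(F + Z))
l(m) = sqrt(62 + 16*m**(3/2)*(-11 + m)) (l(m) = sqrt((16*m*(m - 11))*sqrt(m) + 62) = sqrt((16*m*(-11 + m))*sqrt(m) + 62) = sqrt(16*m**(3/2)*(-11 + m) + 62) = sqrt(62 + 16*m**(3/2)*(-11 + m)))
14450 - l(-61) = 14450 - sqrt(2)*sqrt(31 + 8*(-61)**(3/2)*(-11 - 61)) = 14450 - sqrt(2)*sqrt(31 + 8*(-61*I*sqrt(61))*(-72)) = 14450 - sqrt(2)*sqrt(31 + 35136*I*sqrt(61))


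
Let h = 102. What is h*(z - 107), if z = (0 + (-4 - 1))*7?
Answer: -14484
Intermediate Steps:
z = -35 (z = (0 - 5)*7 = -5*7 = -35)
h*(z - 107) = 102*(-35 - 107) = 102*(-142) = -14484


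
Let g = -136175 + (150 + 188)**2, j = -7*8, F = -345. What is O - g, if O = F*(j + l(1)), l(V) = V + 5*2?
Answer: 37456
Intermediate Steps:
l(V) = 10 + V (l(V) = V + 10 = 10 + V)
j = -56
O = 15525 (O = -345*(-56 + (10 + 1)) = -345*(-56 + 11) = -345*(-45) = 15525)
g = -21931 (g = -136175 + 338**2 = -136175 + 114244 = -21931)
O - g = 15525 - 1*(-21931) = 15525 + 21931 = 37456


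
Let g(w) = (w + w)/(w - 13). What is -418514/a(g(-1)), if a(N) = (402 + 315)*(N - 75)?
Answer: 1464799/187854 ≈ 7.7975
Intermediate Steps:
g(w) = 2*w/(-13 + w) (g(w) = (2*w)/(-13 + w) = 2*w/(-13 + w))
a(N) = -53775 + 717*N (a(N) = 717*(-75 + N) = -53775 + 717*N)
-418514/a(g(-1)) = -418514/(-53775 + 717*(2*(-1)/(-13 - 1))) = -418514/(-53775 + 717*(2*(-1)/(-14))) = -418514/(-53775 + 717*(2*(-1)*(-1/14))) = -418514/(-53775 + 717*(⅐)) = -418514/(-53775 + 717/7) = -418514/(-375708/7) = -418514*(-7/375708) = 1464799/187854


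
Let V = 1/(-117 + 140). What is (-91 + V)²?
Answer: 4376464/529 ≈ 8273.1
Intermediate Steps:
V = 1/23 ≈ 0.043478
(-91 + V)² = (-91 + 1/23)² = (-2092/23)² = 4376464/529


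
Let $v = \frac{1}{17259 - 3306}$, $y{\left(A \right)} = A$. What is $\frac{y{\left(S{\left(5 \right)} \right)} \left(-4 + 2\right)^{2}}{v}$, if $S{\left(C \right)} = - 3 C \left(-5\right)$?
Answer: $4185900$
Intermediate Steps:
$S{\left(C \right)} = 15 C$
$v = \frac{1}{13953} \approx 7.1669 \cdot 10^{-5}$
$\frac{y{\left(S{\left(5 \right)} \right)} \left(-4 + 2\right)^{2}}{v} = 15 \cdot 5 \left(-4 + 2\right)^{2} \frac{1}{\frac{1}{13953}} = 75 \left(-2\right)^{2} \cdot 13953 = 75 \cdot 4 \cdot 13953 = 300 \cdot 13953 = 4185900$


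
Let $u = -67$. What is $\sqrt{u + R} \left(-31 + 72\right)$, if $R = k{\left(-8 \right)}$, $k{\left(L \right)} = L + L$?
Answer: $41 i \sqrt{83} \approx 373.53 i$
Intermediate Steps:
$k{\left(L \right)} = 2 L$
$R = -16$ ($R = 2 \left(-8\right) = -16$)
$\sqrt{u + R} \left(-31 + 72\right) = \sqrt{-67 - 16} \left(-31 + 72\right) = \sqrt{-83} \cdot 41 = i \sqrt{83} \cdot 41 = 41 i \sqrt{83}$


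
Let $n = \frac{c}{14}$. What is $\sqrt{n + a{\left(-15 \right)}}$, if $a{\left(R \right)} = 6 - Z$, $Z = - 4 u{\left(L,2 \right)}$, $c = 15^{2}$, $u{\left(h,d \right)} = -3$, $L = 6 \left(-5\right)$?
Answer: $\frac{\sqrt{1974}}{14} \approx 3.1735$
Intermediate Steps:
$L = -30$
$c = 225$
$Z = 12$ ($Z = \left(-4\right) \left(-3\right) = 12$)
$a{\left(R \right)} = -6$ ($a{\left(R \right)} = 6 - 12 = -6$)
$n = \frac{225}{14} \approx 16.071$
$\sqrt{n + a{\left(-15 \right)}} = \sqrt{\frac{225}{14} - 6} = \sqrt{\frac{141}{14}} = \frac{\sqrt{1974}}{14}$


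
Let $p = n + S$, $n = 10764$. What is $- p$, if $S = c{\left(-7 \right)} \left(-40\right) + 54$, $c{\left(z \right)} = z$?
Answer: $-11098$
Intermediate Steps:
$S = 334$ ($S = \left(-7\right) \left(-40\right) + 54 = 280 + 54 = 334$)
$p = 11098$ ($p = 10764 + 334 = 11098$)
$- p = \left(-1\right) 11098 = -11098$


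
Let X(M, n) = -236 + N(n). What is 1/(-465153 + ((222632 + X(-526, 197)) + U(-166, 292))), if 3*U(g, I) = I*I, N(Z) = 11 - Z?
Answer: -3/643565 ≈ -4.6615e-6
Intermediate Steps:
U(g, I) = I**2/3 (U(g, I) = (I*I)/3 = I**2/3)
X(M, n) = -225 - n (X(M, n) = -236 + (11 - n) = -225 - n)
1/(-465153 + ((222632 + X(-526, 197)) + U(-166, 292))) = 1/(-465153 + ((222632 + (-225 - 1*197)) + (1/3)*292**2)) = 1/(-465153 + ((222632 + (-225 - 197)) + (1/3)*85264)) = 1/(-465153 + ((222632 - 422) + 85264/3)) = 1/(-465153 + (222210 + 85264/3)) = 1/(-465153 + 751894/3) = 1/(-643565/3) = -3/643565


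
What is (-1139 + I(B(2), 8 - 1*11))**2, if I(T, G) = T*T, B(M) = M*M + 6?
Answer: 1079521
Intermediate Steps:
B(M) = 6 + M**2 (B(M) = M**2 + 6 = 6 + M**2)
I(T, G) = T**2
(-1139 + I(B(2), 8 - 1*11))**2 = (-1139 + (6 + 2**2)**2)**2 = (-1139 + (6 + 4)**2)**2 = (-1139 + 10**2)**2 = (-1139 + 100)**2 = (-1039)**2 = 1079521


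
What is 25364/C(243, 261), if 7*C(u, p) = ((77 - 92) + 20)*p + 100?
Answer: 177548/1405 ≈ 126.37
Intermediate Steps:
C(u, p) = 100/7 + 5*p/7 (C(u, p) = (((77 - 92) + 20)*p + 100)/7 = ((-15 + 20)*p + 100)/7 = (5*p + 100)/7 = (100 + 5*p)/7 = 100/7 + 5*p/7)
25364/C(243, 261) = 25364/(100/7 + (5/7)*261) = 25364/(100/7 + 1305/7) = 25364/(1405/7) = 25364*(7/1405) = 177548/1405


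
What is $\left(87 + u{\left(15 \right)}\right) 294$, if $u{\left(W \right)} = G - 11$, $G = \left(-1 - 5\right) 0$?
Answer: $22344$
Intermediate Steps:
$G = 0$ ($G = \left(-6\right) 0 = 0$)
$u{\left(W \right)} = -11$ ($u{\left(W \right)} = 0 - 11 = -11$)
$\left(87 + u{\left(15 \right)}\right) 294 = \left(87 - 11\right) 294 = 76 \cdot 294 = 22344$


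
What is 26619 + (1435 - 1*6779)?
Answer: 21275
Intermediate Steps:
26619 + (1435 - 1*6779) = 26619 + (1435 - 6779) = 26619 - 5344 = 21275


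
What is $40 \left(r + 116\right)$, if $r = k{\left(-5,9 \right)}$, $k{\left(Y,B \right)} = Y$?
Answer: $4440$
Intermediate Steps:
$r = -5$
$40 \left(r + 116\right) = 40 \left(-5 + 116\right) = 40 \cdot 111 = 4440$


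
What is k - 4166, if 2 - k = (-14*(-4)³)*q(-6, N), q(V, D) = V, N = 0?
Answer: 1212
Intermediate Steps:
k = 5378 (k = 2 - (-14*(-4)³)*(-6) = 2 - (-14*(-64))*(-6) = 2 - 896*(-6) = 2 - 1*(-5376) = 2 + 5376 = 5378)
k - 4166 = 5378 - 4166 = 1212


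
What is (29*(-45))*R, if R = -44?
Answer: 57420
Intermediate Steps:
(29*(-45))*R = (29*(-45))*(-44) = -1305*(-44) = 57420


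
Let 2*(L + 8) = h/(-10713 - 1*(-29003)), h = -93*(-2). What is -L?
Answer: 4717/590 ≈ 7.9949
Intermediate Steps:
h = 186
L = -4717/590 (L = -8 + (186/(-10713 - 1*(-29003)))/2 = -8 + (186/(-10713 + 29003))/2 = -8 + (186/18290)/2 = -8 + (186*(1/18290))/2 = -8 + (½)*(3/295) = -8 + 3/590 = -4717/590 ≈ -7.9949)
-L = -1*(-4717/590) = 4717/590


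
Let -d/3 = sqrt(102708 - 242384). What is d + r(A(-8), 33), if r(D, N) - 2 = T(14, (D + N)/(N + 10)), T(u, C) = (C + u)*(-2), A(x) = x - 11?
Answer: -1146/43 - 6*I*sqrt(34919) ≈ -26.651 - 1121.2*I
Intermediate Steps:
d = -6*I*sqrt(34919) (d = -3*sqrt(102708 - 242384) = -6*I*sqrt(34919) ≈ -1121.2*I)
A(x) = -11 + x
T(u, C) = -2*C - 2*u
r(D, N) = -26 - 2*(D + N)/(10 + N) (r(D, N) = 2 + (-2*(D + N)/(N + 10) - 2*14) = 2 + (-2*(D + N)/(10 + N) - 28) = 2 + (-28 - 2*(D + N)/(10 + N)) = -26 - 2*(D + N)/(10 + N))
d + r(A(-8), 33) = -6*I*sqrt(34919) + 2*(-130 - (-11 - 8) - 14*33)/(10 + 33) = -6*I*sqrt(34919) + 2*(-130 - 1*(-19) - 462)/43 = -6*I*sqrt(34919) + 2*(1/43)*(-130 + 19 - 462) = -6*I*sqrt(34919) + 2*(1/43)*(-573) = -6*I*sqrt(34919) - 1146/43 = -1146/43 - 6*I*sqrt(34919)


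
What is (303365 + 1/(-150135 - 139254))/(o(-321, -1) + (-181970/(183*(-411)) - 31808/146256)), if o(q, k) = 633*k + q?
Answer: -1676608302832054152/5260305486067769 ≈ -318.73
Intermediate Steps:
o(q, k) = q + 633*k
(303365 + 1/(-150135 - 139254))/(o(-321, -1) + (-181970/(183*(-411)) - 31808/146256)) = (303365 + 1/(-150135 - 139254))/((-321 + 633*(-1)) + (-181970/(183*(-411)) - 31808/146256)) = (303365 + 1/(-289389))/((-321 - 633) + (-181970/(-75213) - 31808*1/146256)) = (303365 - 1/289389)/(-954 + (-181970*(-1/75213) - 1988/9141)) = 87790493984/(289389*(-954 + (181970/75213 - 1988/9141))) = 87790493984/(289389*(-954 + 504621442/229174011)) = 87790493984/(289389*(-218127385052/229174011)) = (87790493984/289389)*(-229174011/218127385052) = -1676608302832054152/5260305486067769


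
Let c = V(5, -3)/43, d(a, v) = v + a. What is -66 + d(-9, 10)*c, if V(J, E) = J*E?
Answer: -2853/43 ≈ -66.349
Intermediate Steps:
V(J, E) = E*J
d(a, v) = a + v
c = -15/43 (c = -3*5/43 = -15*1/43 = -15/43 ≈ -0.34884)
-66 + d(-9, 10)*c = -66 + (-9 + 10)*(-15/43) = -66 + 1*(-15/43) = -66 - 15/43 = -2853/43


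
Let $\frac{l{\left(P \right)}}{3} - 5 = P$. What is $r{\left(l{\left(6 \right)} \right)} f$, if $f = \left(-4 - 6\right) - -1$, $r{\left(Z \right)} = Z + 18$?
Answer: $-459$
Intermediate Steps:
$l{\left(P \right)} = 15 + 3 P$
$r{\left(Z \right)} = 18 + Z$
$f = -9$ ($f = -10 + 1 = -9$)
$r{\left(l{\left(6 \right)} \right)} f = \left(18 + \left(15 + 3 \cdot 6\right)\right) \left(-9\right) = \left(18 + \left(15 + 18\right)\right) \left(-9\right) = \left(18 + 33\right) \left(-9\right) = 51 \left(-9\right) = -459$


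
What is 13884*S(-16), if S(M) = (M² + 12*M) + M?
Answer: 666432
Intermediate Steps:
S(M) = M² + 13*M
13884*S(-16) = 13884*(-16*(13 - 16)) = 13884*(-16*(-3)) = 13884*48 = 666432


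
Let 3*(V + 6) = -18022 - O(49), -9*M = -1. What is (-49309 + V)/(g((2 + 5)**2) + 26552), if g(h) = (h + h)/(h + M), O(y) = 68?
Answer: -12231245/5868433 ≈ -2.0842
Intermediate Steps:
M = 1/9 (M = -1/9*(-1) = 1/9 ≈ 0.11111)
V = -6036 (V = -6 + (-18022 - 1*68)/3 = -6 + (-18022 - 68)/3 = -6 + (1/3)*(-18090) = -6 - 6030 = -6036)
g(h) = 2*h/(1/9 + h) (g(h) = (h + h)/(h + 1/9) = (2*h)/(1/9 + h) = 2*h/(1/9 + h))
(-49309 + V)/(g((2 + 5)**2) + 26552) = (-49309 - 6036)/(18*(2 + 5)**2/(1 + 9*(2 + 5)**2) + 26552) = -55345/(18*7**2/(1 + 9*7**2) + 26552) = -55345/(18*49/(1 + 9*49) + 26552) = -55345/(18*49/(1 + 441) + 26552) = -55345/(18*49/442 + 26552) = -55345/(18*49*(1/442) + 26552) = -55345/(441/221 + 26552) = -55345/5868433/221 = -55345*221/5868433 = -12231245/5868433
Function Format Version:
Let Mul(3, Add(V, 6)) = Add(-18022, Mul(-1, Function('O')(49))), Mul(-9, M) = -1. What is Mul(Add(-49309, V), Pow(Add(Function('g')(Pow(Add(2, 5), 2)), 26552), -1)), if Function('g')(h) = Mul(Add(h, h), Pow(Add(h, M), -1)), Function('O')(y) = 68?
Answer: Rational(-12231245, 5868433) ≈ -2.0842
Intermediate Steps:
M = Rational(1, 9) (M = Mul(Rational(-1, 9), -1) = Rational(1, 9) ≈ 0.11111)
V = -6036 (V = Add(-6, Mul(Rational(1, 3), Add(-18022, Mul(-1, 68)))) = Add(-6, Mul(Rational(1, 3), Add(-18022, -68))) = Add(-6, Mul(Rational(1, 3), -18090)) = Add(-6, -6030) = -6036)
Function('g')(h) = Mul(2, h, Pow(Add(Rational(1, 9), h), -1)) (Function('g')(h) = Mul(Add(h, h), Pow(Add(h, Rational(1, 9)), -1)) = Mul(Mul(2, h), Pow(Add(Rational(1, 9), h), -1)) = Mul(2, h, Pow(Add(Rational(1, 9), h), -1)))
Mul(Add(-49309, V), Pow(Add(Function('g')(Pow(Add(2, 5), 2)), 26552), -1)) = Mul(Add(-49309, -6036), Pow(Add(Mul(18, Pow(Add(2, 5), 2), Pow(Add(1, Mul(9, Pow(Add(2, 5), 2))), -1)), 26552), -1)) = Mul(-55345, Pow(Add(Mul(18, Pow(7, 2), Pow(Add(1, Mul(9, Pow(7, 2))), -1)), 26552), -1)) = Mul(-55345, Pow(Add(Mul(18, 49, Pow(Add(1, Mul(9, 49)), -1)), 26552), -1)) = Mul(-55345, Pow(Add(Mul(18, 49, Pow(Add(1, 441), -1)), 26552), -1)) = Mul(-55345, Pow(Add(Mul(18, 49, Pow(442, -1)), 26552), -1)) = Mul(-55345, Pow(Add(Mul(18, 49, Rational(1, 442)), 26552), -1)) = Mul(-55345, Pow(Add(Rational(441, 221), 26552), -1)) = Mul(-55345, Pow(Rational(5868433, 221), -1)) = Mul(-55345, Rational(221, 5868433)) = Rational(-12231245, 5868433)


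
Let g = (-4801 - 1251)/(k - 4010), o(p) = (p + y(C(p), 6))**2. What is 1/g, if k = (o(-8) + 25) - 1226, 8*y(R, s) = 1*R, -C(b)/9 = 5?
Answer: 18919/22784 ≈ 0.83036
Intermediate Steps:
C(b) = -45 (C(b) = -9*5 = -45)
y(R, s) = R/8 (y(R, s) = (1*R)/8 = R/8)
o(p) = (-45/8 + p)**2 (o(p) = (p + (1/8)*(-45))**2 = (p - 45/8)**2 = (-45/8 + p)**2)
k = -64983/64 (k = ((-45 + 8*(-8))**2/64 + 25) - 1226 = ((-45 - 64)**2/64 + 25) - 1226 = ((1/64)*(-109)**2 + 25) - 1226 = ((1/64)*11881 + 25) - 1226 = (11881/64 + 25) - 1226 = 13481/64 - 1226 = -64983/64 ≈ -1015.4)
g = 22784/18919 (g = (-4801 - 1251)/(-64983/64 - 4010) = -6052/(-321623/64) = -6052*(-64/321623) = 22784/18919 ≈ 1.2043)
1/g = 1/(22784/18919) = 18919/22784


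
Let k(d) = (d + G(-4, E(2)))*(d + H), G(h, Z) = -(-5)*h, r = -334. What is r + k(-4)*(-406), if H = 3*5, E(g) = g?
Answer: 106850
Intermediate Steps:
H = 15
G(h, Z) = 5*h
k(d) = (-20 + d)*(15 + d) (k(d) = (d + 5*(-4))*(d + 15) = (d - 20)*(15 + d) = (-20 + d)*(15 + d))
r + k(-4)*(-406) = -334 + (-300 + (-4)**2 - 5*(-4))*(-406) = -334 + (-300 + 16 + 20)*(-406) = -334 - 264*(-406) = -334 + 107184 = 106850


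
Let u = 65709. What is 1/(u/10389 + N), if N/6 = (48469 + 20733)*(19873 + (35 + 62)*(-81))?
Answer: 3463/17277555960399 ≈ 2.0043e-10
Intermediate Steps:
N = 4989187392 (N = 6*((48469 + 20733)*(19873 + (35 + 62)*(-81))) = 6*(69202*(19873 + 97*(-81))) = 6*(69202*(19873 - 7857)) = 6*(69202*12016) = 6*831531232 = 4989187392)
1/(u/10389 + N) = 1/(65709/10389 + 4989187392) = 1/(65709*(1/10389) + 4989187392) = 1/(21903/3463 + 4989187392) = 1/(17277555960399/3463) = 3463/17277555960399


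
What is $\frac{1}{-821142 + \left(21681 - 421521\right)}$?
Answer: $- \frac{1}{1220982} \approx -8.1901 \cdot 10^{-7}$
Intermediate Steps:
$\frac{1}{-821142 + \left(21681 - 421521\right)} = \frac{1}{-821142 - 399840} = \frac{1}{-1220982} = - \frac{1}{1220982}$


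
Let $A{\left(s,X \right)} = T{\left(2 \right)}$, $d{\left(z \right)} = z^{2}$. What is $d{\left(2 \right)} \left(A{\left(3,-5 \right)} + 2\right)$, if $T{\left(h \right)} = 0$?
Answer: $8$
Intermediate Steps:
$A{\left(s,X \right)} = 0$
$d{\left(2 \right)} \left(A{\left(3,-5 \right)} + 2\right) = 2^{2} \left(0 + 2\right) = 4 \cdot 2 = 8$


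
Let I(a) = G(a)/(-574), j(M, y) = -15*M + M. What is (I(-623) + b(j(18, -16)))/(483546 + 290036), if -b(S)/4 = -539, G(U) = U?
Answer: 176881/63433724 ≈ 0.0027884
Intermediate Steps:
j(M, y) = -14*M
I(a) = -a/574 (I(a) = a/(-574) = a*(-1/574) = -a/574)
b(S) = 2156 (b(S) = -4*(-539) = 2156)
(I(-623) + b(j(18, -16)))/(483546 + 290036) = (-1/574*(-623) + 2156)/(483546 + 290036) = (89/82 + 2156)/773582 = (176881/82)*(1/773582) = 176881/63433724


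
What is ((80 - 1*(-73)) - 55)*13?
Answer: 1274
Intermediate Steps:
((80 - 1*(-73)) - 55)*13 = ((80 + 73) - 55)*13 = (153 - 55)*13 = 98*13 = 1274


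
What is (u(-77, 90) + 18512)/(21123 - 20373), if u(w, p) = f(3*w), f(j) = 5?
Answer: 18517/750 ≈ 24.689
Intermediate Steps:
u(w, p) = 5
(u(-77, 90) + 18512)/(21123 - 20373) = (5 + 18512)/(21123 - 20373) = 18517/750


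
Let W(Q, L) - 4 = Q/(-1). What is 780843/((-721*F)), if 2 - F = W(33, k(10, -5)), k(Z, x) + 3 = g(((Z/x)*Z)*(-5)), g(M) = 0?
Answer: -1083/31 ≈ -34.935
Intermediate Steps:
k(Z, x) = -3 (k(Z, x) = -3 + 0 = -3)
W(Q, L) = 4 - Q (W(Q, L) = 4 + Q/(-1) = 4 + Q*(-1) = 4 - Q)
F = 31 (F = 2 - (4 - 1*33) = 2 - (4 - 33) = 2 - 1*(-29) = 2 + 29 = 31)
780843/((-721*F)) = 780843/((-721*31)) = 780843/(-22351) = 780843*(-1/22351) = -1083/31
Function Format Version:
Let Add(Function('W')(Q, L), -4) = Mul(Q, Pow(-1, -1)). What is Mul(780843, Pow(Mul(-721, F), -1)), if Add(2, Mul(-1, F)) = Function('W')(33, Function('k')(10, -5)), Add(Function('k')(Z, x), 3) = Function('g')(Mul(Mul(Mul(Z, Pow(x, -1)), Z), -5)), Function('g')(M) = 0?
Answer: Rational(-1083, 31) ≈ -34.935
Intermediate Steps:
Function('k')(Z, x) = -3 (Function('k')(Z, x) = Add(-3, 0) = -3)
Function('W')(Q, L) = Add(4, Mul(-1, Q)) (Function('W')(Q, L) = Add(4, Mul(Q, Pow(-1, -1))) = Add(4, Mul(Q, -1)) = Add(4, Mul(-1, Q)))
F = 31 (F = Add(2, Mul(-1, Add(4, Mul(-1, 33)))) = Add(2, Mul(-1, Add(4, -33))) = Add(2, Mul(-1, -29)) = Add(2, 29) = 31)
Mul(780843, Pow(Mul(-721, F), -1)) = Mul(780843, Pow(Mul(-721, 31), -1)) = Mul(780843, Pow(-22351, -1)) = Mul(780843, Rational(-1, 22351)) = Rational(-1083, 31)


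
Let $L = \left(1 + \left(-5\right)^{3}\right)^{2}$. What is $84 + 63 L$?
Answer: $968772$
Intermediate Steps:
$L = 15376$ ($L = \left(1 - 125\right)^{2} = \left(-124\right)^{2} = 15376$)
$84 + 63 L = 84 + 63 \cdot 15376 = 84 + 968688 = 968772$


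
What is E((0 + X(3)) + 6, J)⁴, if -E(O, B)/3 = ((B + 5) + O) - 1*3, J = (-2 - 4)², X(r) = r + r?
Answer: 506250000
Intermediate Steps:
X(r) = 2*r
J = 36 (J = (-6)² = 36)
E(O, B) = -6 - 3*B - 3*O (E(O, B) = -3*(((B + 5) + O) - 1*3) = -3*(((5 + B) + O) - 3) = -3*((5 + B + O) - 3) = -3*(2 + B + O) = -6 - 3*B - 3*O)
E((0 + X(3)) + 6, J)⁴ = (-6 - 3*36 - 3*((0 + 2*3) + 6))⁴ = (-6 - 108 - 3*((0 + 6) + 6))⁴ = (-6 - 108 - 3*(6 + 6))⁴ = (-6 - 108 - 3*12)⁴ = (-6 - 108 - 36)⁴ = (-150)⁴ = 506250000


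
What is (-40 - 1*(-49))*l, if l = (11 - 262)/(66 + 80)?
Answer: -2259/146 ≈ -15.473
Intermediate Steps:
l = -251/146 ≈ -1.7192
(-40 - 1*(-49))*l = (-40 - 1*(-49))*(-251/146) = (-40 + 49)*(-251/146) = 9*(-251/146) = -2259/146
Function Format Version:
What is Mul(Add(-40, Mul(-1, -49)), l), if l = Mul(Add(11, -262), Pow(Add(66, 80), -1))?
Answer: Rational(-2259, 146) ≈ -15.473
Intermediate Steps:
l = Rational(-251, 146) (l = Mul(-251, Pow(146, -1)) = Mul(-251, Rational(1, 146)) = Rational(-251, 146) ≈ -1.7192)
Mul(Add(-40, Mul(-1, -49)), l) = Mul(Add(-40, Mul(-1, -49)), Rational(-251, 146)) = Mul(Add(-40, 49), Rational(-251, 146)) = Mul(9, Rational(-251, 146)) = Rational(-2259, 146)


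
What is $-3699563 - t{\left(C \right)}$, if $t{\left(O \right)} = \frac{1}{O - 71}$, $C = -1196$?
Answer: $- \frac{4687346320}{1267} \approx -3.6996 \cdot 10^{6}$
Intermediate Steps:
$t{\left(O \right)} = \frac{1}{-71 + O}$
$-3699563 - t{\left(C \right)} = -3699563 - \frac{1}{-71 - 1196} = -3699563 - \frac{1}{-1267} = -3699563 - - \frac{1}{1267} = -3699563 + \frac{1}{1267} = - \frac{4687346320}{1267}$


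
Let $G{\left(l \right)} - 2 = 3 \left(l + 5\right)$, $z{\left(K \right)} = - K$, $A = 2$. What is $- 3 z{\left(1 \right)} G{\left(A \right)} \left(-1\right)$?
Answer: $-69$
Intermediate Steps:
$G{\left(l \right)} = 17 + 3 l$ ($G{\left(l \right)} = 2 + 3 \left(l + 5\right) = 2 + 3 \left(5 + l\right) = 2 + \left(15 + 3 l\right) = 17 + 3 l$)
$- 3 z{\left(1 \right)} G{\left(A \right)} \left(-1\right) = - 3 \left(-1\right) 1 \left(17 + 3 \cdot 2\right) \left(-1\right) = - 3 - (17 + 6) \left(-1\right) = - 3 \left(-1\right) 23 \left(-1\right) = - 3 \left(\left(-23\right) \left(-1\right)\right) = \left(-3\right) 23 = -69$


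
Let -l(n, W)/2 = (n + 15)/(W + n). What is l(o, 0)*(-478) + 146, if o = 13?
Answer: 28666/13 ≈ 2205.1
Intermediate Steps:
l(n, W) = -2*(15 + n)/(W + n) (l(n, W) = -2*(n + 15)/(W + n) = -2*(15 + n)/(W + n))
l(o, 0)*(-478) + 146 = (2*(-15 - 1*13)/(0 + 13))*(-478) + 146 = (2*(-15 - 13)/13)*(-478) + 146 = (2*(1/13)*(-28))*(-478) + 146 = -56/13*(-478) + 146 = 26768/13 + 146 = 28666/13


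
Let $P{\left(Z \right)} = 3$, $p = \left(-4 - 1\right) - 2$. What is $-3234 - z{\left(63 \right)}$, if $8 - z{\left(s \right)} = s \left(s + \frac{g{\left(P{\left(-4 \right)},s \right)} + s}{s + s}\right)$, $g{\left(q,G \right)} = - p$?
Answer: $762$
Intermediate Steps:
$p = -7$ ($p = -5 - 2 = -7$)
$g{\left(q,G \right)} = 7$ ($g{\left(q,G \right)} = \left(-1\right) \left(-7\right) = 7$)
$z{\left(s \right)} = 8 - s \left(s + \frac{7 + s}{2 s}\right)$ ($z{\left(s \right)} = 8 - s \left(s + \frac{7 + s}{s + s}\right) = 8 - s \left(s + \frac{7 + s}{2 s}\right)$)
$-3234 - z{\left(63 \right)} = -3234 - \left(\frac{9}{2} - 63^{2} - \frac{63}{2}\right) = -3234 - \left(\frac{9}{2} - 3969 - \frac{63}{2}\right) = -3234 - -3996 = -3234 + 3996 = 762$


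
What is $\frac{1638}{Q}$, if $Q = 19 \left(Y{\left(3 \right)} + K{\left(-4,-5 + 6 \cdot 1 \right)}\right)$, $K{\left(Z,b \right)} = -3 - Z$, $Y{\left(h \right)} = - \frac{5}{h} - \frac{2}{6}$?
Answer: $- \frac{1638}{19} \approx -86.211$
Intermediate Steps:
$Y{\left(h \right)} = - \frac{1}{3} - \frac{5}{h}$ ($Y{\left(h \right)} = - \frac{5}{h} - \frac{1}{3} = - \frac{1}{3} - \frac{5}{h}$)
$Q = -19$ ($Q = 19 \left(\frac{-15 - 3}{3 \cdot 3} - -1\right) = 19 \left(\frac{1}{3} \cdot \frac{1}{3} \left(-15 - 3\right) + \left(-3 + 4\right)\right) = 19 \left(\frac{1}{3} \cdot \frac{1}{3} \left(-18\right) + 1\right) = 19 \left(-2 + 1\right) = 19 \left(-1\right) = -19$)
$\frac{1638}{Q} = \frac{1638}{-19} = 1638 \left(- \frac{1}{19}\right) = - \frac{1638}{19}$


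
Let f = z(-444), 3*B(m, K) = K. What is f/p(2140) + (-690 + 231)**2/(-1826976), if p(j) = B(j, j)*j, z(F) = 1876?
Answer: -19886510139/174308735200 ≈ -0.11409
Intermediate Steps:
B(m, K) = K/3
p(j) = j**2/3 (p(j) = (j/3)*j = j**2/3)
f = 1876
f/p(2140) + (-690 + 231)**2/(-1826976) = 1876/(((1/3)*2140**2)) + (-690 + 231)**2/(-1826976) = 1876/(((1/3)*4579600)) + (-459)**2*(-1/1826976) = 1876/(4579600/3) + 210681*(-1/1826976) = 1876*(3/4579600) - 70227/608992 = 1407/1144900 - 70227/608992 = -19886510139/174308735200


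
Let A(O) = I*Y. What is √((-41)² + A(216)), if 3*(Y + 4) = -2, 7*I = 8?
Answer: √15081/3 ≈ 40.935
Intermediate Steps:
I = 8/7 (I = (⅐)*8 = 8/7 ≈ 1.1429)
Y = -14/3 (Y = -4 + (⅓)*(-2) = -4 - ⅔ = -14/3 ≈ -4.6667)
A(O) = -16/3 (A(O) = (8/7)*(-14/3) = -16/3)
√((-41)² + A(216)) = √((-41)² - 16/3) = √(1681 - 16/3) = √(5027/3) = √15081/3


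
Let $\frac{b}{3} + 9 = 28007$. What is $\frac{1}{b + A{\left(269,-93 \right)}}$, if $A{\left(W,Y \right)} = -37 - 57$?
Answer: $\frac{1}{83900} \approx 1.1919 \cdot 10^{-5}$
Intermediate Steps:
$b = 83994$ ($b = -27 + 3 \cdot 28007 = -27 + 84021 = 83994$)
$A{\left(W,Y \right)} = -94$ ($A{\left(W,Y \right)} = -37 - 57 = -94$)
$\frac{1}{b + A{\left(269,-93 \right)}} = \frac{1}{83994 - 94} = \frac{1}{83900}$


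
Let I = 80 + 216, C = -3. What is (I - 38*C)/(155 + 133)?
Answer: 205/144 ≈ 1.4236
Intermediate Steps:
I = 296
(I - 38*C)/(155 + 133) = (296 - 38*(-3))/(155 + 133) = (296 + 114)/288 = 410*(1/288) = 205/144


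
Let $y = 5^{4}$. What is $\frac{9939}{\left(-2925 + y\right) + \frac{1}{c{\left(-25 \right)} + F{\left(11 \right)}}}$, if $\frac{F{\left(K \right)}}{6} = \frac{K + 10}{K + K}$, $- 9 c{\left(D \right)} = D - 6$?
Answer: $- \frac{9024612}{2088301} \approx -4.3215$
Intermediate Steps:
$c{\left(D \right)} = \frac{2}{3} - \frac{D}{9}$ ($c{\left(D \right)} = - \frac{D - 6}{9} = - \frac{-6 + D}{9} = \frac{2}{3} - \frac{D}{9}$)
$F{\left(K \right)} = \frac{3 \left(10 + K\right)}{K}$ ($F{\left(K \right)} = 6 \frac{K + 10}{K + K} = 6 \frac{10 + K}{2 K} = \frac{3 \left(10 + K\right)}{K}$)
$y = 625$
$\frac{9939}{\left(-2925 + y\right) + \frac{1}{c{\left(-25 \right)} + F{\left(11 \right)}}} = \frac{9939}{\left(-2925 + 625\right) + \frac{1}{\left(\frac{2}{3} - - \frac{25}{9}\right) + \left(3 + \frac{30}{11}\right)}} = \frac{9939}{-2300 + \frac{1}{\left(\frac{2}{3} + \frac{25}{9}\right) + \left(3 + 30 \cdot \frac{1}{11}\right)}} = \frac{9939}{-2300 + \frac{1}{\frac{31}{9} + \left(3 + \frac{30}{11}\right)}} = \frac{9939}{-2300 + \frac{1}{\frac{31}{9} + \frac{63}{11}}} = \frac{9939}{-2300 + \frac{1}{\frac{908}{99}}} = \frac{9939}{-2300 + \frac{99}{908}} = \frac{9939}{- \frac{2088301}{908}} = 9939 \left(- \frac{908}{2088301}\right) = - \frac{9024612}{2088301}$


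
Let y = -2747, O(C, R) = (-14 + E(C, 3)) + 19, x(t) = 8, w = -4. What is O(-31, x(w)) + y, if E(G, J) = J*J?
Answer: -2733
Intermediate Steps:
E(G, J) = J**2
O(C, R) = 14 (O(C, R) = (-14 + 3**2) + 19 = (-14 + 9) + 19 = -5 + 19 = 14)
O(-31, x(w)) + y = 14 - 2747 = -2733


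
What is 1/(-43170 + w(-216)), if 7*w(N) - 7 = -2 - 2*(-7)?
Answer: -7/302171 ≈ -2.3166e-5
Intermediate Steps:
w(N) = 19/7 (w(N) = 1 + (-2 - 2*(-7))/7 = 1 + (-2 + 14)/7 = 1 + (⅐)*12 = 1 + 12/7 = 19/7)
1/(-43170 + w(-216)) = 1/(-43170 + 19/7) = 1/(-302171/7) = -7/302171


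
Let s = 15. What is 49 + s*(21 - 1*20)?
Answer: 64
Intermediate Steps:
49 + s*(21 - 1*20) = 49 + 15*(21 - 1*20) = 49 + 15*(21 - 20) = 49 + 15*1 = 49 + 15 = 64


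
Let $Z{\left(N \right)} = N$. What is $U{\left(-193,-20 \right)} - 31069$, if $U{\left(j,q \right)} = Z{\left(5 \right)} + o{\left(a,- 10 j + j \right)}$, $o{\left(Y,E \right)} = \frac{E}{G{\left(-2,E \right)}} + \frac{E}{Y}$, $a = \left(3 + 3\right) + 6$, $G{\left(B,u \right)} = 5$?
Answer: $- \frac{611437}{20} \approx -30572.0$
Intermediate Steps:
$a = 12$ ($a = 6 + 6 = 12$)
$o{\left(Y,E \right)} = \frac{E}{5} + \frac{E}{Y}$
$U{\left(j,q \right)} = 5 - \frac{51 j}{20}$ ($U{\left(j,q \right)} = 5 + \left(\frac{- 10 j + j}{5} + \frac{- 10 j + j}{12}\right) = 5 + \left(\frac{\left(-9\right) j}{5} + - 9 j \frac{1}{12}\right) = 5 - \frac{51 j}{20}$)
$U{\left(-193,-20 \right)} - 31069 = \left(5 - - \frac{9843}{20}\right) - 31069 = \left(5 + \frac{9843}{20}\right) - 31069 = \frac{9943}{20} - 31069 = - \frac{611437}{20}$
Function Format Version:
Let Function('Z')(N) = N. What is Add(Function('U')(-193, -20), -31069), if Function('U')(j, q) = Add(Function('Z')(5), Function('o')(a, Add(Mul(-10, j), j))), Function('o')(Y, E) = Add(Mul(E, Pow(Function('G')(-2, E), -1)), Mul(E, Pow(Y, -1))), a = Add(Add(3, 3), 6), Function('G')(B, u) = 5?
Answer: Rational(-611437, 20) ≈ -30572.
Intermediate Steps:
a = 12 (a = Add(6, 6) = 12)
Function('o')(Y, E) = Add(Mul(Rational(1, 5), E), Mul(E, Pow(Y, -1))) (Function('o')(Y, E) = Add(Mul(E, Pow(5, -1)), Mul(E, Pow(Y, -1))) = Add(Mul(E, Rational(1, 5)), Mul(E, Pow(Y, -1))) = Add(Mul(Rational(1, 5), E), Mul(E, Pow(Y, -1))))
Function('U')(j, q) = Add(5, Mul(Rational(-51, 20), j)) (Function('U')(j, q) = Add(5, Add(Mul(Rational(1, 5), Add(Mul(-10, j), j)), Mul(Add(Mul(-10, j), j), Pow(12, -1)))) = Add(5, Add(Mul(Rational(1, 5), Mul(-9, j)), Mul(Mul(-9, j), Rational(1, 12)))) = Add(5, Add(Mul(Rational(-9, 5), j), Mul(Rational(-3, 4), j))) = Add(5, Mul(Rational(-51, 20), j)))
Add(Function('U')(-193, -20), -31069) = Add(Add(5, Mul(Rational(-51, 20), -193)), -31069) = Add(Add(5, Rational(9843, 20)), -31069) = Add(Rational(9943, 20), -31069) = Rational(-611437, 20)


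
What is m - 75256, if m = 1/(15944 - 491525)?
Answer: -35790323737/475581 ≈ -75256.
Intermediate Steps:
m = -1/475581 (m = 1/(-475581) = -1/475581 ≈ -2.1027e-6)
m - 75256 = -1/475581 - 75256 = -35790323737/475581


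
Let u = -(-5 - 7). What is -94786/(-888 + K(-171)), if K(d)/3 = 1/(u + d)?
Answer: 5023658/47065 ≈ 106.74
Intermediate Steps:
u = 12 (u = -1*(-12) = 12)
K(d) = 3/(12 + d)
-94786/(-888 + K(-171)) = -94786/(-888 + 3/(12 - 171)) = -94786/(-888 + 3/(-159)) = -94786/(-888 + 3*(-1/159)) = -94786/(-888 - 1/53) = -94786/(-47065/53) = -94786*(-53/47065) = 5023658/47065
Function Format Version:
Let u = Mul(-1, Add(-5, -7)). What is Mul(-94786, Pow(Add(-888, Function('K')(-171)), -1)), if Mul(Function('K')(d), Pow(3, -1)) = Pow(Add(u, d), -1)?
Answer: Rational(5023658, 47065) ≈ 106.74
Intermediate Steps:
u = 12 (u = Mul(-1, -12) = 12)
Function('K')(d) = Mul(3, Pow(Add(12, d), -1))
Mul(-94786, Pow(Add(-888, Function('K')(-171)), -1)) = Mul(-94786, Pow(Add(-888, Mul(3, Pow(Add(12, -171), -1))), -1)) = Mul(-94786, Pow(Add(-888, Mul(3, Pow(-159, -1))), -1)) = Mul(-94786, Pow(Add(-888, Mul(3, Rational(-1, 159))), -1)) = Mul(-94786, Pow(Add(-888, Rational(-1, 53)), -1)) = Mul(-94786, Pow(Rational(-47065, 53), -1)) = Mul(-94786, Rational(-53, 47065)) = Rational(5023658, 47065)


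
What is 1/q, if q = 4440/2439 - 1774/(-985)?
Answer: 800805/2900062 ≈ 0.27613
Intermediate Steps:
q = 2900062/800805 (q = 4440*(1/2439) - 1774*(-1/985) = 1480/813 + 1774/985 = 2900062/800805 ≈ 3.6214)
1/q = 1/(2900062/800805) = 800805/2900062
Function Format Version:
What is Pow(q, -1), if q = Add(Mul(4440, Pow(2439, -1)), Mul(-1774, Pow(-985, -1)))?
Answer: Rational(800805, 2900062) ≈ 0.27613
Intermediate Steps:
q = Rational(2900062, 800805) (q = Add(Mul(4440, Rational(1, 2439)), Mul(-1774, Rational(-1, 985))) = Add(Rational(1480, 813), Rational(1774, 985)) = Rational(2900062, 800805) ≈ 3.6214)
Pow(q, -1) = Pow(Rational(2900062, 800805), -1) = Rational(800805, 2900062)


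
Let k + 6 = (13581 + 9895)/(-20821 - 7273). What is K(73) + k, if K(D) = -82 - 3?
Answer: -1290015/14047 ≈ -91.836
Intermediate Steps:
K(D) = -85
k = -96020/14047 (k = -6 + (13581 + 9895)/(-20821 - 7273) = -6 + 23476/(-28094) = -6 + 23476*(-1/28094) = -6 - 11738/14047 = -96020/14047 ≈ -6.8356)
K(73) + k = -85 - 96020/14047 = -1290015/14047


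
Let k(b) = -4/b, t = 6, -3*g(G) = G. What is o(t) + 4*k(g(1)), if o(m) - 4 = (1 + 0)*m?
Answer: 58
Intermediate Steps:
g(G) = -G/3
o(m) = 4 + m (o(m) = 4 + (1 + 0)*m = 4 + 1*m = 4 + m)
o(t) + 4*k(g(1)) = (4 + 6) + 4*(-4/((-⅓*1))) = 10 + 4*(-4/(-⅓)) = 10 + 4*(-4*(-3)) = 10 + 4*12 = 10 + 48 = 58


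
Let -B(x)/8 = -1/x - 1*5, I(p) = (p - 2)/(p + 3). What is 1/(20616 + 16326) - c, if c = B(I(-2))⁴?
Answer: -77029094111/36942 ≈ -2.0851e+6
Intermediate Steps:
I(p) = (-2 + p)/(3 + p)
B(x) = 40 + 8/x (B(x) = -8*(-1/x - 1*5) = -8*(-1/x - 5) = -8*(-5 - 1/x) = 40 + 8/x)
c = 2085136 (c = (40 + 8/(((-2 - 2)/(3 - 2))))⁴ = (40 + 8/((-4/1)))⁴ = (40 + 8/((1*(-4))))⁴ = (40 + 8/(-4))⁴ = (40 + 8*(-¼))⁴ = (40 - 2)⁴ = 38⁴ = 2085136)
1/(20616 + 16326) - c = 1/(20616 + 16326) - 1*2085136 = 1/36942 - 2085136 = -77029094111/36942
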